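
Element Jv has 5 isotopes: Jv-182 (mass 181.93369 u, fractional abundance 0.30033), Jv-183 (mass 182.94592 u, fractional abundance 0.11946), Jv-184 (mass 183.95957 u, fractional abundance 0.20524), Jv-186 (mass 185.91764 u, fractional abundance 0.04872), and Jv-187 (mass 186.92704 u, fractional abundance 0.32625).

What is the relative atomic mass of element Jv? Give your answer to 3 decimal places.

Weight each isotope mass by its fractional abundance: 0.30033 × 181.93369 + 0.11946 × 182.94592 + 0.20524 × 183.95957 + 0.04872 × 185.91764 + 0.32625 × 186.92704
= 54.640145 + 21.854720 + 37.755862 + 9.057907 + 60.984947 = 184.293581 u

184.294 u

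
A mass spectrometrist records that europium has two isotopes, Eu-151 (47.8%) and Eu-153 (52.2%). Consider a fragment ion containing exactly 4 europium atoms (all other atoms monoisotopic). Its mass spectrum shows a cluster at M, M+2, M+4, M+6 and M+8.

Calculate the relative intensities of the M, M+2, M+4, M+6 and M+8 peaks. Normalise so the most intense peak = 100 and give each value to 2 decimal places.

Expanding (0.478 + 0.522)^4:
P(M) = 0.478^4 = 0.052205
P(M+2) = 4 × 0.478^3 × 0.522^1 = 0.228042
P(M+4) = 6 × 0.478^2 × 0.522^2 = 0.373549
P(M+6) = 4 × 0.478^1 × 0.522^3 = 0.271956
P(M+8) = 0.522^4 = 0.074248
The M+4 peak is largest (0.373549); scaling to 100 gives 13.98 : 61.05 : 100.00 : 72.80 : 19.88.

13.98 : 61.05 : 100.00 : 72.80 : 19.88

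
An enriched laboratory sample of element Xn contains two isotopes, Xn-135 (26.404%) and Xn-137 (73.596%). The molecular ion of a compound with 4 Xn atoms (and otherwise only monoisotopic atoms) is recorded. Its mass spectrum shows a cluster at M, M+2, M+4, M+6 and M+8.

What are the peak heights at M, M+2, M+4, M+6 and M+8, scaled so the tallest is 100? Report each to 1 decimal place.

1.2 : 12.9 : 53.8 : 100.0 : 69.7

Expanding (0.26404 + 0.73596)^4:
P(M) = 0.26404^4 = 0.004860
P(M+2) = 4 × 0.26404^3 × 0.73596^1 = 0.054191
P(M+4) = 6 × 0.26404^2 × 0.73596^2 = 0.226568
P(M+6) = 4 × 0.26404^1 × 0.73596^3 = 0.421010
P(M+8) = 0.73596^4 = 0.293371
The M+6 peak is largest (0.421010); scaling to 100 gives 1.2 : 12.9 : 53.8 : 100.0 : 69.7.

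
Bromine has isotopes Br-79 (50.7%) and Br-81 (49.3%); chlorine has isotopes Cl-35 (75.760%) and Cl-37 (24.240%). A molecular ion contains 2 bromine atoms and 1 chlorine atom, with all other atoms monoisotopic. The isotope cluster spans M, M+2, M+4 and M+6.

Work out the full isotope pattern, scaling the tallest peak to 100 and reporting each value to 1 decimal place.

Bromine pattern (n=2): 0.257049 : 0.499902 : 0.243049
Chlorine pattern (n=1): 0.7576 : 0.2424
Convolve the two distributions (both contribute in 2-u steps):
  M: 0.257049×0.7576 = 0.194740
  M+2: 0.257049×0.2424 + 0.499902×0.7576 = 0.441034
  M+4: 0.499902×0.2424 + 0.243049×0.7576 = 0.305310
  M+6: 0.243049×0.2424 = 0.058915
Scale to base peak (0.441034) = 100: 44.2 : 100.0 : 69.2 : 13.4

44.2 : 100.0 : 69.2 : 13.4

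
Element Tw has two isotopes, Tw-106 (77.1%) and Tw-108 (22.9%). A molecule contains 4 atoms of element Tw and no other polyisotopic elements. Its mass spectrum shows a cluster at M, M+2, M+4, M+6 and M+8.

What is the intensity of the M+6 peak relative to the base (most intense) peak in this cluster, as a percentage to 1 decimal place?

Term probabilities: M 0.3534, M+2 0.4198, M+4 0.1870, M+6 0.0370, M+8 0.0028. Base peak = M+2.
P(M+2) = C(4,1) × 0.771^3 × 0.229^1 = 4 × 0.45831401 × 0.2290 = 0.419816 (base)
P(M+6) = C(4,3) × 0.771^1 × 0.229^3 = 4 × 0.7710 × 0.01200899 = 0.037036
Relative intensity = 0.037036 / 0.419816 × 100 = 8.8

8.8%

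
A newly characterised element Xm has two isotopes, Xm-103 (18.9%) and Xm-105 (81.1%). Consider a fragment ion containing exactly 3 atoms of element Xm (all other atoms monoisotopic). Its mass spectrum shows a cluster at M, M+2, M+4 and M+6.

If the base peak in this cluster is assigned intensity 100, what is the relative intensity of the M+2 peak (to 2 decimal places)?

16.29

Term probabilities: M 0.0068, M+2 0.0869, M+4 0.3729, M+6 0.5334. Base peak = M+6.
P(M+6) = C(3,3) × 0.189^0 × 0.811^3 = 1 × 1.0000 × 0.53341173 = 0.533412 (base)
P(M+2) = C(3,1) × 0.189^2 × 0.811^1 = 3 × 0.035721 × 0.8110 = 0.086909
Relative intensity = 0.086909 / 0.533412 × 100 = 16.29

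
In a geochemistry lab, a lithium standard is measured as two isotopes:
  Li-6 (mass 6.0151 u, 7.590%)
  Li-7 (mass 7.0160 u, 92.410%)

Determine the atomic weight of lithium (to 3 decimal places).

Average mass = Σ (abundance × isotope mass) = 0.07590 × 6.0151 + 0.92410 × 7.0160
= 0.45655 + 6.48349 = 6.94004 u

6.940 u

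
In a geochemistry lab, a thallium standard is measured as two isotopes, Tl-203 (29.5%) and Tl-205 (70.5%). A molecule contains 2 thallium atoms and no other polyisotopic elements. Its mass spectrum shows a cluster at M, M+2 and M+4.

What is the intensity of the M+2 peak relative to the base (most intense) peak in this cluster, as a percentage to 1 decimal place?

Term probabilities: M 0.0870, M+2 0.4160, M+4 0.4970. Base peak = M+4.
P(M+4) = C(2,2) × 0.295^0 × 0.705^2 = 1 × 1.0000 × 0.497025 = 0.497025 (base)
P(M+2) = C(2,1) × 0.295^1 × 0.705^1 = 2 × 0.2950 × 0.7050 = 0.415950
Relative intensity = 0.415950 / 0.497025 × 100 = 83.7

83.7%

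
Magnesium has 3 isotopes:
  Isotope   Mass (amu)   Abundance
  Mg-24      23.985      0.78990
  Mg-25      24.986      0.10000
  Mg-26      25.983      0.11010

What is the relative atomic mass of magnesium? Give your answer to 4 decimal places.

24.3051 amu

Average mass = Σ (abundance × isotope mass) = 0.78990 × 23.985 + 0.10000 × 24.986 + 0.11010 × 25.983
= 18.94575 + 2.49860 + 2.86073 = 24.30508 amu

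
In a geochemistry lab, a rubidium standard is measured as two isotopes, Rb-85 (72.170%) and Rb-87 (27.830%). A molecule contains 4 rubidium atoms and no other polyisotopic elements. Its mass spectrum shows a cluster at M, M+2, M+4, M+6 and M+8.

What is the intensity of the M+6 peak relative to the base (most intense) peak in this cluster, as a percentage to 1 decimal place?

Binomial terms of (0.72170 + 0.27830)^4: M 0.2713, M+2 0.4184, M+4 0.2420, M+6 0.0622, M+8 0.0060 → M+2 is the base peak.
P(M+2) = C(4,1) × 0.72170^3 × 0.27830^1 = 4 × 0.37589809 × 0.2783 = 0.418450 (base)
P(M+6) = C(4,3) × 0.72170^1 × 0.27830^3 = 4 × 0.7217 × 0.02155458 = 0.062224
Relative intensity = 0.062224 / 0.418450 × 100 = 14.9

14.9%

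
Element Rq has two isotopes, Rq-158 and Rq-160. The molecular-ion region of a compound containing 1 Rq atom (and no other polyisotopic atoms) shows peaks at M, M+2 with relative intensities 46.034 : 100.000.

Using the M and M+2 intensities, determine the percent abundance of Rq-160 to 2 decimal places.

68.48%

Let p = fractional abundance of Rq-158. I(M+2)/I(M) = [C(1,1)·p^0·(1−p)] / p^1 = 1·(1−p)/p = 100.000/46.034 = 2.1723
(1−p)/p = 2.1723/1 = 2.1723  ⇒  p = 1/(1 + 2.1723) = 0.3152
Rq-158: 31.52%, Rq-160: 68.48%.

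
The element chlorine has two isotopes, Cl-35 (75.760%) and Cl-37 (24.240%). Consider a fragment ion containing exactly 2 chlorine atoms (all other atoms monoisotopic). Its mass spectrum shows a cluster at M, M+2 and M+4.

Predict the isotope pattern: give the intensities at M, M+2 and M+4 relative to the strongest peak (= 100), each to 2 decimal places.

100.00 : 63.99 : 10.24

Expanding (0.75760 + 0.24240)^2:
P(M) = 0.75760^2 = 0.573958
P(M+2) = 2 × 0.75760^1 × 0.24240^1 = 0.367284
P(M+4) = 0.24240^2 = 0.058758
The M peak is largest (0.573958); scaling to 100 gives 100.00 : 63.99 : 10.24.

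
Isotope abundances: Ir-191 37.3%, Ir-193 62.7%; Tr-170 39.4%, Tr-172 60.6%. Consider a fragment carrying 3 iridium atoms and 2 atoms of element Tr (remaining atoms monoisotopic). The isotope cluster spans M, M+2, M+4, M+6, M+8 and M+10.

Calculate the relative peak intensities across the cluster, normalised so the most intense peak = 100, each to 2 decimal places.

Iridium pattern (n=3): 0.05189512 : 0.26170165 : 0.43991135 : 0.24649188
Element Tr pattern (n=2): 0.155236 : 0.477528 : 0.367236
Convolve the two distributions (both contribute in 2-u steps):
  M: 0.05189512×0.155236 = 0.008056
  M+2: 0.05189512×0.477528 + 0.26170165×0.155236 = 0.065407
  M+4: 0.05189512×0.367236 + 0.26170165×0.477528 + 0.43991135×0.155236 = 0.212318
  M+6: 0.26170165×0.367236 + 0.43991135×0.477528 + 0.24649188×0.155236 = 0.344441
  M+8: 0.43991135×0.367236 + 0.24649188×0.477528 = 0.279258
  M+10: 0.24649188×0.367236 = 0.090521
Scale to base peak (0.344441) = 100: 2.34 : 18.99 : 61.64 : 100.00 : 81.08 : 26.28

2.34 : 18.99 : 61.64 : 100.00 : 81.08 : 26.28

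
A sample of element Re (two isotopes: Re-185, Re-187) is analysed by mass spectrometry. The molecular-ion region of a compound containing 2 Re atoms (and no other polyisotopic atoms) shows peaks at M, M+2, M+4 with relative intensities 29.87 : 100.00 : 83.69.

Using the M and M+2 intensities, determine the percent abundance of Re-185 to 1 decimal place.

37.4%

If p is the fraction of Re that is Re-185, then I(M+2)/I(M) = [C(2,1)·p^1·(1−p)] / p^2 = 2·(1−p)/p = 100.00/29.87 = 3.3478
(1−p)/p = 3.3478/2 = 1.6739  ⇒  p = 1/(1 + 1.6739) = 0.3740
Re-185: 37.4%, Re-187: 62.6%.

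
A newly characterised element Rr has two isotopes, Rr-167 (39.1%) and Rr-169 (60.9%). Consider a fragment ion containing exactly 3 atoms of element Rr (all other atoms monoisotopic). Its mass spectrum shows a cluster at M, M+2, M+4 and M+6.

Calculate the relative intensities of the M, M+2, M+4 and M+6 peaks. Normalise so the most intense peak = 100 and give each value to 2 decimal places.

13.74 : 64.20 : 100.00 : 51.92

Expanding (0.391 + 0.609)^3:
P(M) = 0.391^3 = 0.059776
P(M+2) = 3 × 0.391^2 × 0.609^1 = 0.279314
P(M+4) = 3 × 0.391^1 × 0.609^2 = 0.435043
P(M+6) = 0.609^3 = 0.225867
The M+4 peak is largest (0.435043); scaling to 100 gives 13.74 : 64.20 : 100.00 : 51.92.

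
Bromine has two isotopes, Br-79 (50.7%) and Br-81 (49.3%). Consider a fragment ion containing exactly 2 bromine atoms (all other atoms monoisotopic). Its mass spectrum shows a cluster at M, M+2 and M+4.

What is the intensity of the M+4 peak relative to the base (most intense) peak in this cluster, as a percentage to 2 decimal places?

48.62%

(0.507 + 0.493)^2 gives M 0.2570, M+2 0.4999, M+4 0.2430; the largest is M+2.
P(M+2) = C(2,1) × 0.507^1 × 0.493^1 = 2 × 0.5070 × 0.4930 = 0.499902 (base)
P(M+4) = C(2,2) × 0.507^0 × 0.493^2 = 1 × 1.0000 × 0.243049 = 0.243049
Relative intensity = 0.243049 / 0.499902 × 100 = 48.62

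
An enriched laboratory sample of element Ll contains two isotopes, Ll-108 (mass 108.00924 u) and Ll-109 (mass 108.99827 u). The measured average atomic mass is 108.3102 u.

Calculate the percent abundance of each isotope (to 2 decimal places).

Ll-108: 69.57%, Ll-109: 30.43%

With x = fraction of Ll-108 (so Ll-109 is 1 − x):
108.00924·x + 108.99827·(1 − x) = 108.3102
(108.00924 − 108.99827)·x = 108.3102 − 108.99827
x = -0.68807 / -0.98903 = 0.69570 → 69.57% Ll-108, 30.43% Ll-109.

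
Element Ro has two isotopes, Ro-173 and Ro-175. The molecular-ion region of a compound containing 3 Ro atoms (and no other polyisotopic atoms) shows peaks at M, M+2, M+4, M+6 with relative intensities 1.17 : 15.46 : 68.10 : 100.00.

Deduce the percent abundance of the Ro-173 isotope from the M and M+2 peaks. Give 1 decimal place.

If p is the fraction of Ro that is Ro-173, then I(M+2)/I(M) = [C(3,1)·p^2·(1−p)] / p^3 = 3·(1−p)/p = 15.46/1.17 = 13.2137
(1−p)/p = 13.2137/3 = 4.4046  ⇒  p = 1/(1 + 4.4046) = 0.1850
Ro-173: 18.5%, Ro-175: 81.5%.

18.5%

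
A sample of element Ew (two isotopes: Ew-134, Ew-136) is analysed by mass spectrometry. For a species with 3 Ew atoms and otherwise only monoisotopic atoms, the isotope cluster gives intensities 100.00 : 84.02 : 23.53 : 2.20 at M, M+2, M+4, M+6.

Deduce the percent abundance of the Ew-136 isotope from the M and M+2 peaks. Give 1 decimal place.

If p is the fraction of Ew that is Ew-134, then I(M+2)/I(M) = [C(3,1)·p^2·(1−p)] / p^3 = 3·(1−p)/p = 84.02/100.00 = 0.8402
(1−p)/p = 0.8402/3 = 0.2801  ⇒  p = 1/(1 + 0.2801) = 0.7812
Ew-134: 78.1%, Ew-136: 21.9%.

21.9%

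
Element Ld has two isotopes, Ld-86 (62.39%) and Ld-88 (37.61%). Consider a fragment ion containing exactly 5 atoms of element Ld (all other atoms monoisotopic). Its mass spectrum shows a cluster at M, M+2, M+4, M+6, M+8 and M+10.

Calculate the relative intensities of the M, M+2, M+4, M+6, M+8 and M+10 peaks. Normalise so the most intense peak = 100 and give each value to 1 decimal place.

27.5 : 82.9 : 100.0 : 60.3 : 18.2 : 2.2

Expanding (0.6239 + 0.3761)^5:
P(M) = 0.6239^5 = 0.094531
P(M+2) = 5 × 0.6239^4 × 0.3761^1 = 0.284927
P(M+4) = 10 × 0.6239^3 × 0.3761^2 = 0.343520
P(M+6) = 10 × 0.6239^2 × 0.3761^3 = 0.207081
P(M+8) = 5 × 0.6239^1 × 0.3761^4 = 0.062416
P(M+10) = 0.3761^5 = 0.007525
The M+4 peak is largest (0.343520); scaling to 100 gives 27.5 : 82.9 : 100.0 : 60.3 : 18.2 : 2.2.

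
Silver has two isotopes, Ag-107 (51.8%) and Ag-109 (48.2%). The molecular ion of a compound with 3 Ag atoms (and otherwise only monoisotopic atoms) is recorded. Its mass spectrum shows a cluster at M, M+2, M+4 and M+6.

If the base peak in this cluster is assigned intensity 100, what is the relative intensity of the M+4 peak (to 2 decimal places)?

Binomial terms of (0.518 + 0.482)^3: M 0.1390, M+2 0.3880, M+4 0.3610, M+6 0.1120 → M+2 is the base peak.
P(M+2) = C(3,1) × 0.518^2 × 0.482^1 = 3 × 0.268324 × 0.4820 = 0.387997 (base)
P(M+4) = C(3,2) × 0.518^1 × 0.482^2 = 3 × 0.5180 × 0.232324 = 0.361031
Relative intensity = 0.361031 / 0.387997 × 100 = 93.05

93.05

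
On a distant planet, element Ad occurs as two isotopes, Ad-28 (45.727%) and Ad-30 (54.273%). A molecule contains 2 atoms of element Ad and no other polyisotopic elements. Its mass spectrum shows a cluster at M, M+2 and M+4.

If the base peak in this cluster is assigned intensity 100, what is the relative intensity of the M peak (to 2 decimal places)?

42.13

(0.45727 + 0.54273)^2 gives M 0.2091, M+2 0.4963, M+4 0.2946; the largest is M+2.
P(M+2) = C(2,1) × 0.45727^1 × 0.54273^1 = 2 × 0.45727 × 0.54273 = 0.496348 (base)
P(M) = C(2,0) × 0.45727^2 × 0.54273^0 = 1 × 0.20909585 × 1.0000 = 0.209096
Relative intensity = 0.209096 / 0.496348 × 100 = 42.13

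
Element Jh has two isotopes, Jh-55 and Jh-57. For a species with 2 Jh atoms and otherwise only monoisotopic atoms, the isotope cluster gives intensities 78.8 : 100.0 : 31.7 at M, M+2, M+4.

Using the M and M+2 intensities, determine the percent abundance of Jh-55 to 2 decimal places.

61.18%

If p is the fraction of Jh that is Jh-55, then I(M+2)/I(M) = [C(2,1)·p^1·(1−p)] / p^2 = 2·(1−p)/p = 100.0/78.8 = 1.2690
(1−p)/p = 1.2690/2 = 0.6345  ⇒  p = 1/(1 + 0.6345) = 0.6118
Jh-55: 61.18%, Jh-57: 38.82%.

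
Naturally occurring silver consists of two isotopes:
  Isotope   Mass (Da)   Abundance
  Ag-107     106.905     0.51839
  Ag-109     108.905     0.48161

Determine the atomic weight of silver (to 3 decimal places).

107.868 Da

The abundance-weighted mean is 0.51839 × 106.905 + 0.48161 × 108.905
= 55.4185 + 52.4497 = 107.8682 Da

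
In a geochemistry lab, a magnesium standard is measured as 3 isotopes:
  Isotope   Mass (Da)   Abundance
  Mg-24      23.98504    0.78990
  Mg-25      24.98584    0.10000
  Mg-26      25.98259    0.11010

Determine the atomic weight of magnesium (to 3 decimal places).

24.305 Da

Ar = Σ fᵢ·mᵢ = 0.78990 × 23.98504 + 0.10000 × 24.98584 + 0.11010 × 25.98259
= 18.945783 + 2.498584 + 2.860683 = 24.305050 Da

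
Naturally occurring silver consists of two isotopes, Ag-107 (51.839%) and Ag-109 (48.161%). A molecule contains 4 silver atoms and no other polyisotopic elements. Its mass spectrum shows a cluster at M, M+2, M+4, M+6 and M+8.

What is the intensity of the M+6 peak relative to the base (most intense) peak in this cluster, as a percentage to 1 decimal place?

61.9%

Term probabilities: M 0.0722, M+2 0.2684, M+4 0.3740, M+6 0.2316, M+8 0.0538. Base peak = M+4.
P(M+4) = C(4,2) × 0.51839^2 × 0.48161^2 = 6 × 0.26872819 × 0.23194819 = 0.373986 (base)
P(M+6) = C(4,3) × 0.51839^1 × 0.48161^3 = 4 × 0.51839 × 0.11170857 = 0.231634
Relative intensity = 0.231634 / 0.373986 × 100 = 61.9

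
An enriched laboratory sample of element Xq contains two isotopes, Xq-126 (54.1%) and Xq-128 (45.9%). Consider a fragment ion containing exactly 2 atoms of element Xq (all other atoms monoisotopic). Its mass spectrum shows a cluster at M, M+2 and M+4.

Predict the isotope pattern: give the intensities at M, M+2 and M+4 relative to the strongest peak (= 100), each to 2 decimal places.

The 2 Xq atoms are independent, so intensities follow the terms of (0.541 + 0.459)^2.
P(M) = 0.541^2 = 0.292681
P(M+2) = 2 × 0.541^1 × 0.459^1 = 0.496638
P(M+4) = 0.459^2 = 0.210681
The M+2 peak is largest (0.496638); scaling to 100 gives 58.93 : 100.00 : 42.42.

58.93 : 100.00 : 42.42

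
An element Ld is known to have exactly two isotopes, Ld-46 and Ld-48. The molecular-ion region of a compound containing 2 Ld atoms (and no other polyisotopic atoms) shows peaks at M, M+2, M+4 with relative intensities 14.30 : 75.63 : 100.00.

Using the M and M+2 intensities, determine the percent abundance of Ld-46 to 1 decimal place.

27.4%

Let p = fractional abundance of Ld-46. I(M+2)/I(M) = [C(2,1)·p^1·(1−p)] / p^2 = 2·(1−p)/p = 75.63/14.30 = 5.2888
(1−p)/p = 5.2888/2 = 2.6444  ⇒  p = 1/(1 + 2.6444) = 0.2744
Ld-46: 27.4%, Ld-48: 72.6%.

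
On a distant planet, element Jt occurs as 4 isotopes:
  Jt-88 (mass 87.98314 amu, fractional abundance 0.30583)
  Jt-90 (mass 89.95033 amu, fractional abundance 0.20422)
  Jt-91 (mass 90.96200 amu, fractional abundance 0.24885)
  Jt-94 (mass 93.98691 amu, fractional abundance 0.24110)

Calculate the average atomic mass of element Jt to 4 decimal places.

90.5737 amu

Weight each isotope mass by its fractional abundance: 0.30583 × 87.98314 + 0.20422 × 89.95033 + 0.24885 × 90.96200 + 0.24110 × 93.98691
= 26.907884 + 18.369656 + 22.635894 + 22.660244 = 90.573678 amu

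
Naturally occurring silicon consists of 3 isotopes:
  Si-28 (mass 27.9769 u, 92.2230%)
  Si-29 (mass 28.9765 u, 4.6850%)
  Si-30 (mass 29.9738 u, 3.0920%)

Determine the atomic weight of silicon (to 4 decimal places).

The abundance-weighted mean is 0.922230 × 27.9769 + 0.046850 × 28.9765 + 0.030920 × 29.9738
= 25.80114 + 1.35755 + 0.92679 = 28.08548 u

28.0855 u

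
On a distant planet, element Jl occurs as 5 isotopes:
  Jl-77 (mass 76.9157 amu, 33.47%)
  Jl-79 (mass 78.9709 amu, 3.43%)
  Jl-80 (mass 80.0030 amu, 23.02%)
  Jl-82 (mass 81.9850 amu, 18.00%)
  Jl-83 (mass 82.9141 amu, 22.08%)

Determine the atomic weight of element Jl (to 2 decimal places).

Average mass = Σ (abundance × isotope mass) = 0.3347 × 76.9157 + 0.0343 × 78.9709 + 0.2302 × 80.0030 + 0.1800 × 81.9850 + 0.2208 × 82.9141
= 25.74368 + 2.70870 + 18.41669 + 14.75730 + 18.30743 = 79.93380 amu

79.93 amu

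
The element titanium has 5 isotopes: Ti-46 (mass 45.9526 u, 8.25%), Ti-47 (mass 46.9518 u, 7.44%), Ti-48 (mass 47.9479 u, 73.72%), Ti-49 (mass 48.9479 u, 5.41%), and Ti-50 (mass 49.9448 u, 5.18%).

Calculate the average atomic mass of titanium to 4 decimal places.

The abundance-weighted mean is 0.0825 × 45.9526 + 0.0744 × 46.9518 + 0.7372 × 47.9479 + 0.0541 × 48.9479 + 0.0518 × 49.9448
= 3.79109 + 3.49321 + 35.34719 + 2.64808 + 2.58714 = 47.86671 u

47.8667 u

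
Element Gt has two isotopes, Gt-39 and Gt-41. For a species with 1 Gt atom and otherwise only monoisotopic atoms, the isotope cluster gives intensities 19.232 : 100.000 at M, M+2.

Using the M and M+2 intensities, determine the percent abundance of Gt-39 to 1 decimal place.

Let p = fractional abundance of Gt-39. I(M+2)/I(M) = [C(1,1)·p^0·(1−p)] / p^1 = 1·(1−p)/p = 100.000/19.232 = 5.1997
(1−p)/p = 5.1997/1 = 5.1997  ⇒  p = 1/(1 + 5.1997) = 0.1613
Gt-39: 16.1%, Gt-41: 83.9%.

16.1%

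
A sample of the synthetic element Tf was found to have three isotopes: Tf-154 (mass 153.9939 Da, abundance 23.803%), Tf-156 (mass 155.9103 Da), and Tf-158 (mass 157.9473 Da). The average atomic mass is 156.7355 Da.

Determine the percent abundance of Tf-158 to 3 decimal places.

The remaining 76.197% is split between Tf-156 (fraction x) and Tf-158 (fraction 0.76197 − x).
Substituting: 155.9103x + 157.9473(0.76197 − x) = 120.080331983
(155.9103 − 157.9473)x = -0.270772198  ⇒  x = 0.13293, y = 0.62904
Tf-156: 13.293%, Tf-158: 62.904%.

62.904%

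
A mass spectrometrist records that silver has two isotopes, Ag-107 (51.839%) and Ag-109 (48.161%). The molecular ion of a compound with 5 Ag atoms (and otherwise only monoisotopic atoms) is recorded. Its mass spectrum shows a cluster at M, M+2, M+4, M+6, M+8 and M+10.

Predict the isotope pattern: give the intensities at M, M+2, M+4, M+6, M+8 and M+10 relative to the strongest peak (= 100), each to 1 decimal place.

11.6 : 53.8 : 100.0 : 92.9 : 43.2 : 8.0

Expanding (0.51839 + 0.48161)^5:
P(M) = 0.51839^5 = 0.037435
P(M+2) = 5 × 0.51839^4 × 0.48161^1 = 0.173897
P(M+4) = 10 × 0.51839^3 × 0.48161^2 = 0.323118
P(M+6) = 10 × 0.51839^2 × 0.48161^3 = 0.300192
P(M+8) = 5 × 0.51839^1 × 0.48161^4 = 0.139447
P(M+10) = 0.48161^5 = 0.025911
The M+4 peak is largest (0.323118); scaling to 100 gives 11.6 : 53.8 : 100.0 : 92.9 : 43.2 : 8.0.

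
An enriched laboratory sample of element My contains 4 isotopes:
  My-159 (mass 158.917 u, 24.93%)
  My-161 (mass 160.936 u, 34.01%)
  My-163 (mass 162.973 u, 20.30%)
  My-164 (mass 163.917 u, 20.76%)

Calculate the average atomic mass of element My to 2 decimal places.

Ar = Σ fᵢ·mᵢ = 0.2493 × 158.917 + 0.3401 × 160.936 + 0.2030 × 162.973 + 0.2076 × 163.917
= 39.6180 + 54.7343 + 33.0835 + 34.0292 = 161.4650 u

161.47 u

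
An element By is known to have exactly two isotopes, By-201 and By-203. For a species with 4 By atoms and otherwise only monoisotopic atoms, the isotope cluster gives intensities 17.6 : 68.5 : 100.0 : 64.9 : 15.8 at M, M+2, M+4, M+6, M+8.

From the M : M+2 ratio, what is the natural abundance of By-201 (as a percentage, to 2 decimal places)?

If p is the fraction of By that is By-201, then I(M+2)/I(M) = [C(4,1)·p^3·(1−p)] / p^4 = 4·(1−p)/p = 68.5/17.6 = 3.8920
(1−p)/p = 3.8920/4 = 0.9730  ⇒  p = 1/(1 + 0.9730) = 0.5068
By-201: 50.68%, By-203: 49.32%.

50.68%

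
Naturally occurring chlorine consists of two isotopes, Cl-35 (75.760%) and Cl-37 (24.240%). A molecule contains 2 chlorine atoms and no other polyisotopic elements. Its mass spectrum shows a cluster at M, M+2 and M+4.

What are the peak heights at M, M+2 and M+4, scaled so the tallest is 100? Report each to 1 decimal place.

Each Cl atom is independently Cl-35 (p = 0.75760) or Cl-37 (q = 0.24240); the cluster is the binomial expansion (p + q)^2.
P(M) = 0.75760^2 = 0.573958
P(M+2) = 2 × 0.75760^1 × 0.24240^1 = 0.367284
P(M+4) = 0.24240^2 = 0.058758
The M peak is largest (0.573958); scaling to 100 gives 100.0 : 64.0 : 10.2.

100.0 : 64.0 : 10.2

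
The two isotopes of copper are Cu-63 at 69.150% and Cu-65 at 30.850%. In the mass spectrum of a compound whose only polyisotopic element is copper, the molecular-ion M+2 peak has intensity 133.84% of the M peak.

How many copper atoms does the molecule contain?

3

The M+2/M ratio from n Cu atoms is n · q/p = n · 0.30850/0.69150.
n = 1.3384 × 0.69150/0.30850 = 3.00 ≈ 3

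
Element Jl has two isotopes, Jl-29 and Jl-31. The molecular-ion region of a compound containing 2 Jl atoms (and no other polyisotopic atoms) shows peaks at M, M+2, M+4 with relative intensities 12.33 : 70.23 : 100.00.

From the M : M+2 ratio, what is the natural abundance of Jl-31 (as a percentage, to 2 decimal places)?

74.01%

If p is the fraction of Jl that is Jl-29, then I(M+2)/I(M) = [C(2,1)·p^1·(1−p)] / p^2 = 2·(1−p)/p = 70.23/12.33 = 5.6959
(1−p)/p = 5.6959/2 = 2.8479  ⇒  p = 1/(1 + 2.8479) = 0.2599
Jl-29: 25.99%, Jl-31: 74.01%.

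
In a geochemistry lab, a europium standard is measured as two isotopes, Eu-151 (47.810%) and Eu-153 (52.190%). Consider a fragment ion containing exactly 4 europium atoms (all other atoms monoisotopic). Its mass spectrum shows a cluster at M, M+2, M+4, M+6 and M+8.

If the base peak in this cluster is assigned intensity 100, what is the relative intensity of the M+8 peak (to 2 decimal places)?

19.86

(0.47810 + 0.52190)^4 gives M 0.0522, M+2 0.2281, M+4 0.3736, M+6 0.2719, M+8 0.0742; the largest is M+4.
P(M+4) = C(4,2) × 0.47810^2 × 0.52190^2 = 6 × 0.22857961 × 0.27237961 = 0.373563 (base)
P(M+8) = C(4,4) × 0.47810^0 × 0.52190^4 = 1 × 1.0000 × 0.07419065 = 0.074191
Relative intensity = 0.074191 / 0.373563 × 100 = 19.86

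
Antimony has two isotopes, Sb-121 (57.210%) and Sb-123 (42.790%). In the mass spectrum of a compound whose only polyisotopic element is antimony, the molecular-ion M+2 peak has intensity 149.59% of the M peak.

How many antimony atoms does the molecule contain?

2

The M+2/M ratio from n Sb atoms is n · q/p = n · 0.42790/0.57210.
n = 1.4959 × 0.57210/0.42790 = 2.00 ≈ 2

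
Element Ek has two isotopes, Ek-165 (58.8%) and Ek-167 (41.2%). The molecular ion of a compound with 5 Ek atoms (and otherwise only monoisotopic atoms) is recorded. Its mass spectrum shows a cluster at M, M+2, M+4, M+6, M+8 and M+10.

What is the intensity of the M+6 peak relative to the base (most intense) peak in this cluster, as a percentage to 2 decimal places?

70.07%

Binomial terms of (0.588 + 0.412)^5: M 0.0703, M+2 0.2463, M+4 0.3451, M+6 0.2418, M+8 0.0847, M+10 0.0119 → M+4 is the base peak.
P(M+4) = C(5,2) × 0.588^3 × 0.412^2 = 10 × 0.20329747 × 0.169744 = 0.345085 (base)
P(M+6) = C(5,3) × 0.588^2 × 0.412^3 = 10 × 0.345744 × 0.06993453 = 0.241794
Relative intensity = 0.241794 / 0.345085 × 100 = 70.07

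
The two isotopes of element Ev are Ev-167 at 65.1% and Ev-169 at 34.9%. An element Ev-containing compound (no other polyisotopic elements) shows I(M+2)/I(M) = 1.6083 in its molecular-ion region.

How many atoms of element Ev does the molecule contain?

3

The M+2/M ratio from n Ev atoms is n · q/p = n · 0.349/0.651.
n = 1.6083 × 0.651/0.349 = 3.00 ≈ 3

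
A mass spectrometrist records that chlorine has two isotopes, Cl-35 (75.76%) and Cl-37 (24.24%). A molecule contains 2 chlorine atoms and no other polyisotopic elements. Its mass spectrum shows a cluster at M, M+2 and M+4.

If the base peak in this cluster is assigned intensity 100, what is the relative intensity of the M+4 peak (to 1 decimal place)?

10.2

(0.7576 + 0.2424)^2 gives M 0.5740, M+2 0.3673, M+4 0.0588; the largest is M.
P(M) = C(2,0) × 0.7576^2 × 0.2424^0 = 1 × 0.57395776 × 1.0000 = 0.573958 (base)
P(M+4) = C(2,2) × 0.7576^0 × 0.2424^2 = 1 × 1.0000 × 0.05875776 = 0.058758
Relative intensity = 0.058758 / 0.573958 × 100 = 10.2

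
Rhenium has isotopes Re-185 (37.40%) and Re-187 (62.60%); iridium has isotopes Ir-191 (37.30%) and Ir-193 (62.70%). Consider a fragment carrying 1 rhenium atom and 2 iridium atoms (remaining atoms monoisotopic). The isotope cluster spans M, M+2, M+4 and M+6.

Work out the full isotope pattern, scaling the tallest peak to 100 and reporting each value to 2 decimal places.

11.83 : 59.57 : 100.00 : 55.95

Rhenium pattern (n=1): 0.3740 : 0.6260
Iridium pattern (n=2): 0.139129 : 0.467742 : 0.393129
Convolve the two distributions (both contribute in 2-u steps):
  M: 0.3740×0.139129 = 0.052034
  M+2: 0.3740×0.467742 + 0.6260×0.139129 = 0.262030
  M+4: 0.3740×0.393129 + 0.6260×0.467742 = 0.439837
  M+6: 0.6260×0.393129 = 0.246099
Scale to base peak (0.439837) = 100: 11.83 : 59.57 : 100.00 : 55.95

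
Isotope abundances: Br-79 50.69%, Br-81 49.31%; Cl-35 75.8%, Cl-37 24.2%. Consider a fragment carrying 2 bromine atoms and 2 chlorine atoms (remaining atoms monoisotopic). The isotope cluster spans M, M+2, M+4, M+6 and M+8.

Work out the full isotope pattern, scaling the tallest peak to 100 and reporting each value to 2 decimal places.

Bromine pattern (n=2): 0.25694761 : 0.49990478 : 0.24314761
Chlorine pattern (n=2): 0.574564 : 0.366872 : 0.058564
Convolve the two distributions (both contribute in 2-u steps):
  M: 0.25694761×0.574564 = 0.147633
  M+2: 0.25694761×0.366872 + 0.49990478×0.574564 = 0.381494
  M+4: 0.25694761×0.058564 + 0.49990478×0.366872 + 0.24314761×0.574564 = 0.338153
  M+6: 0.49990478×0.058564 + 0.24314761×0.366872 = 0.118480
  M+8: 0.24314761×0.058564 = 0.014240
Scale to base peak (0.381494) = 100: 38.70 : 100.00 : 88.64 : 31.06 : 3.73

38.70 : 100.00 : 88.64 : 31.06 : 3.73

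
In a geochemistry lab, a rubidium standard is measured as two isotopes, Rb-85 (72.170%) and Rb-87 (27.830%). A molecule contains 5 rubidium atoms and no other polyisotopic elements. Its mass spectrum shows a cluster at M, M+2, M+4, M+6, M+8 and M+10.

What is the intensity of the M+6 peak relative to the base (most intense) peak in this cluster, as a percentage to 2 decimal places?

Binomial terms of (0.72170 + 0.27830)^5: M 0.1958, M+2 0.3775, M+4 0.2911, M+6 0.1123, M+8 0.0216, M+10 0.0017 → M+2 is the base peak.
P(M+2) = C(5,1) × 0.72170^4 × 0.27830^1 = 5 × 0.27128565 × 0.2783 = 0.377494 (base)
P(M+6) = C(5,3) × 0.72170^2 × 0.27830^3 = 10 × 0.52085089 × 0.02155458 = 0.112267
Relative intensity = 0.112267 / 0.377494 × 100 = 29.74

29.74%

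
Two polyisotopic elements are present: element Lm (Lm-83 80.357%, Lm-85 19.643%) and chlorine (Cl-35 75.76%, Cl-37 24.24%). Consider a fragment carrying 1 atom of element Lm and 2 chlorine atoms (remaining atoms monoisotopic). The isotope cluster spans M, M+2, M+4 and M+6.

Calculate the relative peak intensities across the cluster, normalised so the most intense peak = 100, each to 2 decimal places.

Element Lm pattern (n=1): 0.80357 : 0.19643
Chlorine pattern (n=2): 0.57395776 : 0.36728448 : 0.05875776
Convolve the two distributions (both contribute in 2-u steps):
  M: 0.80357×0.57395776 = 0.461215
  M+2: 0.80357×0.36728448 + 0.19643×0.57395776 = 0.407881
  M+4: 0.80357×0.05875776 + 0.19643×0.36728448 = 0.119362
  M+6: 0.19643×0.05875776 = 0.011542
Scale to base peak (0.461215) = 100: 100.00 : 88.44 : 25.88 : 2.50

100.00 : 88.44 : 25.88 : 2.50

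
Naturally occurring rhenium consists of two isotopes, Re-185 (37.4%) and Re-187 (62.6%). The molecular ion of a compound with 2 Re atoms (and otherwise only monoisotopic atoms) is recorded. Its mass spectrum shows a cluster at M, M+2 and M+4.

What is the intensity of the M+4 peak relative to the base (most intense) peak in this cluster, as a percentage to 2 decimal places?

83.69%

Binomial terms of (0.374 + 0.626)^2: M 0.1399, M+2 0.4682, M+4 0.3919 → M+2 is the base peak.
P(M+2) = C(2,1) × 0.374^1 × 0.626^1 = 2 × 0.3740 × 0.6260 = 0.468248 (base)
P(M+4) = C(2,2) × 0.374^0 × 0.626^2 = 1 × 1.0000 × 0.391876 = 0.391876
Relative intensity = 0.391876 / 0.468248 × 100 = 83.69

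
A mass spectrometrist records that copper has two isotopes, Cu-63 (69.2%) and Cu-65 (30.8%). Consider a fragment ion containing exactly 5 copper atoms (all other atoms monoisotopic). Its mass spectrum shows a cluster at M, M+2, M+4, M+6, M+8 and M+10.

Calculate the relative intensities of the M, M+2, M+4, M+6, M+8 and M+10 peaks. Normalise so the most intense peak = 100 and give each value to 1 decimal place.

The 5 Cu atoms are independent, so intensities follow the terms of (0.692 + 0.308)^5.
P(M) = 0.692^5 = 0.158683
P(M+2) = 5 × 0.692^4 × 0.308^1 = 0.353139
P(M+4) = 10 × 0.692^3 × 0.308^2 = 0.314355
P(M+6) = 10 × 0.692^2 × 0.308^3 = 0.139915
P(M+8) = 5 × 0.692^1 × 0.308^4 = 0.031137
P(M+10) = 0.308^5 = 0.002772
The M+2 peak is largest (0.353139); scaling to 100 gives 44.9 : 100.0 : 89.0 : 39.6 : 8.8 : 0.8.

44.9 : 100.0 : 89.0 : 39.6 : 8.8 : 0.8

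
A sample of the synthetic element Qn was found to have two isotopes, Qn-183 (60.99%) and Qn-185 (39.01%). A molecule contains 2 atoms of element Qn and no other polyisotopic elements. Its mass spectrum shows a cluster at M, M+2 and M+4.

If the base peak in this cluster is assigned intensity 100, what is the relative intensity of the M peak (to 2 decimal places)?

Term probabilities: M 0.3720, M+2 0.4758, M+4 0.1522. Base peak = M+2.
P(M+2) = C(2,1) × 0.6099^1 × 0.3901^1 = 2 × 0.6099 × 0.3901 = 0.475844 (base)
P(M) = C(2,0) × 0.6099^2 × 0.3901^0 = 1 × 0.37197801 × 1.0000 = 0.371978
Relative intensity = 0.371978 / 0.475844 × 100 = 78.17

78.17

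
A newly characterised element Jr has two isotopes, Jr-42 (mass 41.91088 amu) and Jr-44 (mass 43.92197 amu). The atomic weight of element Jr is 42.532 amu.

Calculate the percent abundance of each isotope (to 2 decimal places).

Jr-42: 69.12%, Jr-44: 30.88%

Let x be the fractional abundance of Jr-42; then Jr-44 has abundance 1 − x.
41.91088·x + 43.92197·(1 − x) = 42.532
(41.91088 − 43.92197)·x = 42.532 − 43.92197
x = -1.38997 / -2.01109 = 0.69115 → 69.12% Jr-42, 30.88% Jr-44.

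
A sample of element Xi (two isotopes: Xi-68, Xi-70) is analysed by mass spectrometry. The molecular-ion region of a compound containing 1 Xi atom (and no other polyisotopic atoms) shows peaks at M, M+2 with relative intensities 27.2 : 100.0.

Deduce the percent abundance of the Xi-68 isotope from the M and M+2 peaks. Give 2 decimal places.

Let p = fractional abundance of Xi-68. I(M+2)/I(M) = [C(1,1)·p^0·(1−p)] / p^1 = 1·(1−p)/p = 100.0/27.2 = 3.6765
(1−p)/p = 3.6765/1 = 3.6765  ⇒  p = 1/(1 + 3.6765) = 0.2138
Xi-68: 21.38%, Xi-70: 78.62%.

21.38%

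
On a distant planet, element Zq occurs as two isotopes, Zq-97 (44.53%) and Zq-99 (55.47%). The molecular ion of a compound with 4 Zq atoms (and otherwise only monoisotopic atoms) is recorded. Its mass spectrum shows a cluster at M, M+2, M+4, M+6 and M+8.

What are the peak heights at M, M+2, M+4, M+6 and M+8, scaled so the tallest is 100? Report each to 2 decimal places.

The 4 Zq atoms are independent, so intensities follow the terms of (0.4453 + 0.5547)^4.
P(M) = 0.4453^4 = 0.039320
P(M+2) = 4 × 0.4453^3 × 0.5547^1 = 0.195919
P(M+4) = 6 × 0.4453^2 × 0.5547^2 = 0.366077
P(M+6) = 4 × 0.4453^1 × 0.5547^3 = 0.304010
P(M+8) = 0.5547^4 = 0.094674
The M+4 peak is largest (0.366077); scaling to 100 gives 10.74 : 53.52 : 100.00 : 83.05 : 25.86.

10.74 : 53.52 : 100.00 : 83.05 : 25.86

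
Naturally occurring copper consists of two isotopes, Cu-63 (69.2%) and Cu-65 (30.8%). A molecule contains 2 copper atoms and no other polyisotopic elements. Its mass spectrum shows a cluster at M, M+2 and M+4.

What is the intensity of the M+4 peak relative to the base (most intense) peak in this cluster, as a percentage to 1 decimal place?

Binomial terms of (0.692 + 0.308)^2: M 0.4789, M+2 0.4263, M+4 0.0949 → M is the base peak.
P(M) = C(2,0) × 0.692^2 × 0.308^0 = 1 × 0.478864 × 1.0000 = 0.478864 (base)
P(M+4) = C(2,2) × 0.692^0 × 0.308^2 = 1 × 1.0000 × 0.094864 = 0.094864
Relative intensity = 0.094864 / 0.478864 × 100 = 19.8

19.8%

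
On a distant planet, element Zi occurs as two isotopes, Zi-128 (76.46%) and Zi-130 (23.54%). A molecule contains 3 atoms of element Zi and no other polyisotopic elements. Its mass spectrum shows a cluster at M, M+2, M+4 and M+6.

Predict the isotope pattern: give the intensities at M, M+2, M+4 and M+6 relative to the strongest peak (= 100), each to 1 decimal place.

100.0 : 92.4 : 28.4 : 2.9

Each Zi atom is independently Zi-128 (p = 0.7646) or Zi-130 (q = 0.2354); the cluster is the binomial expansion (p + q)^3.
P(M) = 0.7646^3 = 0.446995
P(M+2) = 3 × 0.7646^2 × 0.2354^1 = 0.412854
P(M+4) = 3 × 0.7646^1 × 0.2354^2 = 0.127107
P(M+6) = 0.2354^3 = 0.013044
The M peak is largest (0.446995); scaling to 100 gives 100.0 : 92.4 : 28.4 : 2.9.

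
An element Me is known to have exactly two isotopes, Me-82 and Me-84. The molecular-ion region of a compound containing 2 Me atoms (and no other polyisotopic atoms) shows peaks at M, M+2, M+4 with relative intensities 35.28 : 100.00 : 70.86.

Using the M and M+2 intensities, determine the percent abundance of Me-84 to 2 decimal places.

If p is the fraction of Me that is Me-82, then I(M+2)/I(M) = [C(2,1)·p^1·(1−p)] / p^2 = 2·(1−p)/p = 100.00/35.28 = 2.8345
(1−p)/p = 2.8345/2 = 1.4172  ⇒  p = 1/(1 + 1.4172) = 0.4137
Me-82: 41.37%, Me-84: 58.63%.

58.63%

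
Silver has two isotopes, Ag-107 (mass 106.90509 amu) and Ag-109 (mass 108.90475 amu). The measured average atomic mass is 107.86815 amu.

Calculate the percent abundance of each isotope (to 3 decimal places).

Let x be the fractional abundance of Ag-107; then Ag-109 has abundance 1 − x.
106.90509·x + 108.90475·(1 − x) = 107.86815
(106.90509 − 108.90475)·x = 107.86815 − 108.90475
x = -1.03660 / -1.99966 = 0.51839 → 51.839% Ag-107, 48.161% Ag-109.

Ag-107: 51.839%, Ag-109: 48.161%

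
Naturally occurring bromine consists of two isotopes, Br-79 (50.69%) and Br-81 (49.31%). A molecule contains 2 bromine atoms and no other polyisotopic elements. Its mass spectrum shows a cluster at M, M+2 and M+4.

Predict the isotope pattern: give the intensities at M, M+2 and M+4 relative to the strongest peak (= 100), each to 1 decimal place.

51.4 : 100.0 : 48.6

The 2 Br atoms are independent, so intensities follow the terms of (0.5069 + 0.4931)^2.
P(M) = 0.5069^2 = 0.256948
P(M+2) = 2 × 0.5069^1 × 0.4931^1 = 0.499905
P(M+4) = 0.4931^2 = 0.243148
The M+2 peak is largest (0.499905); scaling to 100 gives 51.4 : 100.0 : 48.6.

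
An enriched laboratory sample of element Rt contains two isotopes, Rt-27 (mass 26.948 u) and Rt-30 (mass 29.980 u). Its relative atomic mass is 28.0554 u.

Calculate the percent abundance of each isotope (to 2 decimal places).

Rt-27: 63.48%, Rt-30: 36.52%

Writing the weighted mean with unknown fraction x of Rt-27:
26.948·x + 29.980·(1 − x) = 28.0554
(26.948 − 29.980)·x = 28.0554 − 29.980
x = -1.9246 / -3.032 = 0.63476 → 63.48% Rt-27, 36.52% Rt-30.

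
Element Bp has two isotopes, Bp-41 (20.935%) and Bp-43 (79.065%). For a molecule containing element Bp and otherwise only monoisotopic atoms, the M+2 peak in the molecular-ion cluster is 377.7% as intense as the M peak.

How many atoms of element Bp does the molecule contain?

1

The M+2/M ratio from n Bp atoms is n · q/p = n · 0.79065/0.20935.
n = 3.777 × 0.20935/0.79065 = 1.00 ≈ 1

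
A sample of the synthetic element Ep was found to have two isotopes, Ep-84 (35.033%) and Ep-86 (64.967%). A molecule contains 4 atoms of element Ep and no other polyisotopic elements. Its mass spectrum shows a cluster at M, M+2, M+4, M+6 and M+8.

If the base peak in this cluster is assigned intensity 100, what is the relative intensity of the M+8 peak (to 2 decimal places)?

46.36

Term probabilities: M 0.0151, M+2 0.1117, M+4 0.3108, M+6 0.3843, M+8 0.1781. Base peak = M+6.
P(M+6) = C(4,3) × 0.35033^1 × 0.64967^3 = 4 × 0.35033 × 0.27420694 = 0.384252 (base)
P(M+8) = C(4,4) × 0.35033^0 × 0.64967^4 = 1 × 1.0000 × 0.17814402 = 0.178144
Relative intensity = 0.178144 / 0.384252 × 100 = 46.36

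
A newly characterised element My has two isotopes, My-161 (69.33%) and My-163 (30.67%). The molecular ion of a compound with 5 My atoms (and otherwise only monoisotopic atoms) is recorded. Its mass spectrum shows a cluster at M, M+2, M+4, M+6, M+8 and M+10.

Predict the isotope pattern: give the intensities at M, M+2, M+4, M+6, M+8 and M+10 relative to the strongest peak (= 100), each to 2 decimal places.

Each My atom is independently My-161 (p = 0.6933) or My-163 (q = 0.3067); the cluster is the binomial expansion (p + q)^5.
P(M) = 0.6933^5 = 0.160179
P(M+2) = 5 × 0.6933^4 × 0.3067^1 = 0.354298
P(M+4) = 10 × 0.6933^3 × 0.3067^2 = 0.313467
P(M+6) = 10 × 0.6933^2 × 0.3067^3 = 0.138670
P(M+8) = 5 × 0.6933^1 × 0.3067^4 = 0.030672
P(M+10) = 0.3067^5 = 0.002714
The M+2 peak is largest (0.354298); scaling to 100 gives 45.21 : 100.00 : 88.48 : 39.14 : 8.66 : 0.77.

45.21 : 100.00 : 88.48 : 39.14 : 8.66 : 0.77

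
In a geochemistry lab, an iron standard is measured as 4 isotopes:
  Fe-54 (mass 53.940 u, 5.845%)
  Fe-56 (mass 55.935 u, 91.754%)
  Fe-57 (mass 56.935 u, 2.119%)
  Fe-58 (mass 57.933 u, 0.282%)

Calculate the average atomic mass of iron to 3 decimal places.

55.845 u

Weight each isotope mass by its fractional abundance: 0.05845 × 53.940 + 0.91754 × 55.935 + 0.02119 × 56.935 + 0.00282 × 57.933
= 3.1528 + 51.3226 + 1.2065 + 0.1634 = 55.8453 u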